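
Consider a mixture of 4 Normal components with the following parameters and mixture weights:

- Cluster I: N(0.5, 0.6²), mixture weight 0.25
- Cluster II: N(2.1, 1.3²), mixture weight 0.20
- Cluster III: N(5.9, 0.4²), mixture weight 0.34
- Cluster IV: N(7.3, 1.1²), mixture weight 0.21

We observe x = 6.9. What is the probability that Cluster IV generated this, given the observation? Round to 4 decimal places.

0.8265

By Bayes' theorem, P(k | x) = P(Z=k) f_k(x) / Σ_j P(Z=j) f_j(x).
Evaluate each component's likelihood at the observed value:
  p_I = 1.30686e-25
  p_II = 0.000336178
  p_III = 0.0438208
  p_IV = 0.339472
Multiply by the mixture weights:
  P(Z=I)·p_I = 0.25 × 1.30686e-25 = 3.26714e-26
  P(Z=II)·p_II = 0.20 × 0.000336178 = 6.72355e-05
  P(Z=III)·p_III = 0.34 × 0.0438208 = 0.0148991
  P(Z=IV)·p_IV = 0.21 × 0.339472 = 0.0712891
Sum: 3.26714e-26 + 6.72355e-05 + 0.0148991 + 0.0712891 = 0.0862554
Responsibility of Cluster IV: 0.0712891 / 0.0862554 ≈ 0.8265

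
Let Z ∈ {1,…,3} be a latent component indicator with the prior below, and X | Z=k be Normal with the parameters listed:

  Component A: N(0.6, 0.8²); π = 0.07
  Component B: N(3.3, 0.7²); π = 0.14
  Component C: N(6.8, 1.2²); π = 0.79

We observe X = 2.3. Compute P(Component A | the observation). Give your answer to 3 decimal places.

0.112

The responsibility of component k is P(Z=k) f_k(x) divided by Σ_j P(Z=j) f_j(x).
Normal densities:
  p_A = 0.0521512
  p_B = 0.205426
  p_C = 0.00029383
Prior × likelihood for each component:
  P(Z=A)·p_A = 0.07 × 0.0521512 = 0.00365059
  P(Z=B)·p_B = 0.14 × 0.205426 = 0.0287596
  P(Z=C)·p_C = 0.79 × 0.00029383 = 0.000232125
Normaliser: 0.00365059 + 0.0287596 + 0.000232125 = 0.0326423
P(Component A | 2.3) ≈ 0.112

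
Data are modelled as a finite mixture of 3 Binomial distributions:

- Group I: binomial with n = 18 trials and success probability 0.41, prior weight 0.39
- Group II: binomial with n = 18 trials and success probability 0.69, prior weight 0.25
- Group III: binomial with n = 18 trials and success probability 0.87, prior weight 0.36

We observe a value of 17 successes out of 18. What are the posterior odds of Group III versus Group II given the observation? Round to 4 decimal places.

31.0697

The posterior odds equal the prior odds times the likelihood ratio: (π_i/π_j)·(f_i(x)/f_j(x)).
Evaluate each component's likelihood at the observed value:
  p_I = 2.7762e-06
  p_II = 0.0101641
  p_III = 0.219302
Odds = (0.36/0.25) × (0.219302/0.0101641) = 1.44 × 21.5762 ≈ 31.0697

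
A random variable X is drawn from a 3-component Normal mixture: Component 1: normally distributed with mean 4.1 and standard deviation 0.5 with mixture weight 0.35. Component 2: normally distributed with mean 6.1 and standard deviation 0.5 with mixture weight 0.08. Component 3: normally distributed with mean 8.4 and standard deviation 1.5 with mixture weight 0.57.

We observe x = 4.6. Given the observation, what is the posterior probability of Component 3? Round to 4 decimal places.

0.0348

P(component k | x) = w_k·f_k(x) / marginal(x), where marginal(x) = Σ_j w_j·f_j(x).
Normal densities:
  p_1 = 0.483941
  p_2 = 0.0088637
  p_3 = 0.0107452
Multiply by the mixture weights:
  w_1·p_1 = 0.35 × 0.483941 = 0.16938
  w_2·p_2 = 0.08 × 0.0088637 = 0.000709096
  w_3·p_3 = 0.57 × 0.0107452 = 0.00612479
Sum: 0.16938 + 0.000709096 + 0.00612479 = 0.176213
P(Component 3 | the observation) = 0.00612479 / 0.176213 ≈ 0.0348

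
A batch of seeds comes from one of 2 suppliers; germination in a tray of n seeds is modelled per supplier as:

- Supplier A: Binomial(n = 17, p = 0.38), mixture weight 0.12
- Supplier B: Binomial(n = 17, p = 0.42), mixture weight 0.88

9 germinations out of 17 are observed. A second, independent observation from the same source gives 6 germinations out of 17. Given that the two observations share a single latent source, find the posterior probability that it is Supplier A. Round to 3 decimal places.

0.097

P(component k | x) = π_k·f_k(x) / marginal(x), where marginal(x) = Σ_j π_j·f_j(x).
Since both observations come from the same component, the likelihood for component k is f_k(x₁)·f_k(x₂).
  L_A = [C(17,9)·0.38^9·0.62^8 = 24310·0.000165216·0.021834 = 0.0876942] × [0.193906] = 0.0170044
  L_B = [C(17,9)·0.42^9·0.58^8 = 24310·0.000406671·0.0128063 = 0.126605] × [0.16974] = 0.02149
Weight by the priors:
  π_A·L_A = 0.12 × 0.0170044 = 0.00204053
  π_B·L_B = 0.88 × 0.02149 = 0.0189112
Normaliser: 0.00204053 + 0.0189112 = 0.0209517
Responsibility of Supplier A: 0.00204053 / 0.0209517 ≈ 0.097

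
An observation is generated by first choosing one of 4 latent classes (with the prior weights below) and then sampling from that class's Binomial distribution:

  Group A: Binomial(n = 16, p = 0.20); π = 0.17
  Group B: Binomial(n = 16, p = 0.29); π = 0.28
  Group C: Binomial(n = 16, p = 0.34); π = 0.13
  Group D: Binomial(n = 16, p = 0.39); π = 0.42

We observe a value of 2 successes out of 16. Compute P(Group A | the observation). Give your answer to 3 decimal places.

0.497

The responsibility of component k is π_k f_k(x) divided by Σ_j π_j f_j(x).
Binomial probabilities:
  L_A = C(16,2)·0.20^2·0.80^14 = 120·0.04·0.0439805 = 0.211106
  L_B = C(16,2)·0.29^2·0.71^14 = 120·0.0841·0.00827212 = 0.0834822
  L_C = C(16,2)·0.34^2·0.66^14 = 120·0.1156·0.00297588 = 0.0412814
  L_D = C(16,2)·0.39^2·0.61^14 = 120·0.1521·0.000987683 = 0.0180272
Multiply by the mixture weights:
  π_A·L_A = 0.17 × 0.211106 = 0.0358881
  π_B·L_B = 0.28 × 0.0834822 = 0.023375
  π_C·L_C = 0.13 × 0.0412814 = 0.00536658
  π_D·L_D = 0.42 × 0.0180272 = 0.00757142
Evidence: 0.0358881 + 0.023375 + 0.00536658 + 0.00757142 = 0.0722011
So the posterior for Group A is 0.0358881 / 0.0722011 ≈ 0.497.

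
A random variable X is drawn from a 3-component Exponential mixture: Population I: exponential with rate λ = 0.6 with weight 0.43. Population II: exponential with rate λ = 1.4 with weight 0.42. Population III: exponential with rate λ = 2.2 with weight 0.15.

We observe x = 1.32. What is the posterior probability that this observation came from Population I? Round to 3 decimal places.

0.513

P(component k | x) = P(Z=k)·f_k(x) / marginal(x), where marginal(x) = Σ_j P(Z=j)·f_j(x).
Exponential densities:
  L_I = 0.6·e^(−0.6·1.32) = 0.6·e^(−0.7920) = 0.271763
  L_II = 1.4·e^(−1.4·1.32) = 1.4·e^(−1.8480) = 0.220573
  L_III = 2.2·e^(−2.2·1.32) = 2.2·e^(−2.9040) = 0.120568
Multiply by the mixture weights:
  P(Z=I)·L_I = 0.43 × 0.271763 = 0.116858
  P(Z=II)·L_II = 0.42 × 0.220573 = 0.0926405
  P(Z=III)·L_III = 0.15 × 0.120568 = 0.0180852
Sum: 0.116858 + 0.0926405 + 0.0180852 = 0.227584
Responsibility of Population I: 0.116858 / 0.227584 ≈ 0.513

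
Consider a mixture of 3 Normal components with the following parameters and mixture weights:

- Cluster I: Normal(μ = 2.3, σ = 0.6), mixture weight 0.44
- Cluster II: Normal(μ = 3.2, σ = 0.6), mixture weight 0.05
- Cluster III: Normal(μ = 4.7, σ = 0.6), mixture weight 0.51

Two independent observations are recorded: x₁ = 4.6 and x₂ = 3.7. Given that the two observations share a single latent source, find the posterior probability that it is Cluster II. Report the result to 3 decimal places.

Posterior ∝ prior × likelihood, so P(k | x) ∝ P(Z=k) f_k(x); normalise over all components.
Since both observations come from the same component, the likelihood for component k is f_k(x₁)·f_k(x₂).
  L_I = [(1/(0.6·√(2π)))·exp(−(4.6−2.3)²/(2·0.6²)) = 0.664904·exp(-7.34722) = 0.000428451] × [0.0437031] = 1.87246e-05
  L_II = [(1/(0.6·√(2π)))·exp(−(4.6−3.2)²/(2·0.6²)) = 0.664904·exp(-2.72222) = 0.0437031] × [0.469853] = 0.0205341
  L_III = [(1/(0.6·√(2π)))·exp(−(4.6−4.7)²/(2·0.6²)) = 0.664904·exp(-0.01389) = 0.655733] × [0.165795] = 0.108717
Weight by the priors:
  P(Z=I)·L_I = 0.44 × 1.87246e-05 = 8.23884e-06
  P(Z=II)·L_II = 0.05 × 0.0205341 = 0.0010267
  P(Z=III)·L_III = 0.51 × 0.108717 = 0.0554459
Denominator: 8.23884e-06 + 0.0010267 + 0.0554459 = 0.0564808
So the posterior for Cluster II is 0.0010267 / 0.0564808 ≈ 0.018.

0.018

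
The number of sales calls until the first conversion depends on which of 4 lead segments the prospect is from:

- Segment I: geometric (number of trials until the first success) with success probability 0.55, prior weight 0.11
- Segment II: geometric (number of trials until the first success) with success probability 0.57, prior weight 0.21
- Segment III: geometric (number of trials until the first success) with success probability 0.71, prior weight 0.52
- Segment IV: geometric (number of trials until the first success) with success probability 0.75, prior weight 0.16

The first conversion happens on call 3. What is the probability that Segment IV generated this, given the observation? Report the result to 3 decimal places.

0.103

By Bayes' theorem, P(k | x) = P(Z=k) f_k(x) / Σ_j P(Z=j) f_j(x).
Geometric probabilities:
  p_I = 0.55·(1−0.55)^2 = 0.55·0.2025 = 0.111375
  p_II = 0.57·(1−0.57)^2 = 0.57·0.1849 = 0.105393
  p_III = 0.71·(1−0.71)^2 = 0.71·0.0841 = 0.059711
  p_IV = 0.75·(1−0.75)^2 = 0.75·0.0625 = 0.046875
Multiply by the mixture weights:
  P(Z=I)·p_I = 0.11 × 0.111375 = 0.0122512
  P(Z=II)·p_II = 0.21 × 0.105393 = 0.0221325
  P(Z=III)·p_III = 0.52 × 0.059711 = 0.0310497
  P(Z=IV)·p_IV = 0.16 × 0.046875 = 0.0075
Evidence: 0.0122512 + 0.0221325 + 0.0310497 + 0.0075 = 0.0729335
P(Segment IV | x) ≈ 0.103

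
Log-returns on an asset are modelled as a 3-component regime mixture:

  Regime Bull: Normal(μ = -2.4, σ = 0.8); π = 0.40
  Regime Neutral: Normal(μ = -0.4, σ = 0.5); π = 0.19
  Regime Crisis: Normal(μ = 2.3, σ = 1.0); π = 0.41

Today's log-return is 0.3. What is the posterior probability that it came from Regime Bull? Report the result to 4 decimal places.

Posterior ∝ prior × likelihood, so P(k | x) ∝ π_k f_k(x); normalise over all components.
Normal densities:
  p_Bull = 0.0016764
  p_Neutral = 0.299455
  p_Crisis = 0.053991
Weight by the priors:
  π_Bull·p_Bull = 0.40 × 0.0016764 = 0.000670559
  π_Neutral·p_Neutral = 0.19 × 0.299455 = 0.0568964
  π_Crisis·p_Crisis = 0.41 × 0.053991 = 0.0221363
Denominator: 0.000670559 + 0.0568964 + 0.0221363 = 0.0797033
P(Regime Bull | data) ≈ 0.0084

0.0084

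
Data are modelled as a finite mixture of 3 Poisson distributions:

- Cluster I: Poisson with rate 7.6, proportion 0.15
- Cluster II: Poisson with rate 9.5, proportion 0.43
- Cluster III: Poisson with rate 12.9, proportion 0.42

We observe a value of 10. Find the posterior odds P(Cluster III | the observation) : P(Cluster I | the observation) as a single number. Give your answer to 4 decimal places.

Posterior odds = (π_i f_i(x)) / (π_j f_j(x)); the normalising sum cancels.
Component likelihoods at x = 10:
  p_I = e^(−7.6)·7.6^10/10! = 0.0886614
  p_II = e^(−9.5)·9.5^10/10! = 0.123502
  p_III = e^(−12.9)·12.9^10/10! = 0.0878487
Posterior odds = (π_III·p_III) / (π_I·p_I) = (0.42·0.0878487) / (0.15·0.0886614) = 0.0368964 / 0.0132992 ≈ 2.7743

2.7743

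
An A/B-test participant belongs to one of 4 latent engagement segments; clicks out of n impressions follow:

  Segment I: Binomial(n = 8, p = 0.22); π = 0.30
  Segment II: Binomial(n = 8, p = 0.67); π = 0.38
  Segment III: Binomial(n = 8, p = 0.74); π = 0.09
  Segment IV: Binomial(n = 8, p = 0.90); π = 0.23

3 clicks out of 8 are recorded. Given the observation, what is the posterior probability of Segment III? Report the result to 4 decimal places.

0.0306

The responsibility of component k is π_k f_k(x) divided by Σ_j π_j f_j(x).
Binomial probabilities:
  p_I = C(8,3)·0.22^3·0.78^5 = 56·0.010648·0.288717 = 0.172159
  p_II = C(8,3)·0.67^3·0.33^5 = 56·0.300763·0.00391354 = 0.0659147
  p_III = C(8,3)·0.74^3·0.26^5 = 56·0.405224·0.00118814 = 0.0269619
  p_IV = C(8,3)·0.90^3·0.10^5 = 56·0.729·1e-05 = 0.00040824
Prior × likelihood for each component:
  π_I·p_I = 0.30 × 0.172159 = 0.0516476
  π_II·p_II = 0.38 × 0.0659147 = 0.0250476
  π_III·p_III = 0.09 × 0.0269619 = 0.00242657
  π_IV·p_IV = 0.23 × 0.00040824 = 9.38952e-05
Marginal: 0.0516476 + 0.0250476 + 0.00242657 + 9.38952e-05 = 0.0792157
P(Segment III | 3 clicks out of 8) = 0.00242657 / 0.0792157 ≈ 0.0306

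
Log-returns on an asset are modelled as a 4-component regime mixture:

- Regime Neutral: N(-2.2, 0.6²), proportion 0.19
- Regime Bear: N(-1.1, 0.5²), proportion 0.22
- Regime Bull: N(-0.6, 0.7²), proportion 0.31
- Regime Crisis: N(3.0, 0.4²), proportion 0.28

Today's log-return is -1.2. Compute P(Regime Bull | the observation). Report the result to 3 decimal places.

0.375

Posterior ∝ prior × likelihood, so P(k | x) ∝ w_k f_k(x); normalise over all components.
Component likelihoods at x = -1.2:
  L_Neutral = (1/(0.6·√(2π)))·exp(−(-1.2−-2.2)²/(2·0.6²)) = 0.664904·exp(-1.38889) = 0.165795
  L_Bear = (1/(0.5·√(2π)))·exp(−(-1.2−-1.1)²/(2·0.5²)) = 0.797885·exp(-0.02000) = 0.782085
  L_Bull = (1/(0.7·√(2π)))·exp(−(-1.2−-0.6)²/(2·0.7²)) = 0.569918·exp(-0.36735) = 0.394707
  L_Crisis = (1/(0.4·√(2π)))·exp(−(-1.2−3.0)²/(2·0.4²)) = 0.997356·exp(-55.12500) = 1.14384e-24
Multiply by the mixture weights:
  w_Neutral·L_Neutral = 0.19 × 0.165795 = 0.0315011
  w_Bear·L_Bear = 0.22 × 0.782085 = 0.172059
  w_Bull·L_Bull = 0.31 × 0.394707 = 0.122359
  w_Crisis·L_Crisis = 0.28 × 1.14384e-24 = 3.20276e-25
Normaliser: 0.0315011 + 0.172059 + 0.122359 + 3.20276e-25 = 0.325919
P(Regime Bull | data) = 0.122359 / 0.325919 ≈ 0.375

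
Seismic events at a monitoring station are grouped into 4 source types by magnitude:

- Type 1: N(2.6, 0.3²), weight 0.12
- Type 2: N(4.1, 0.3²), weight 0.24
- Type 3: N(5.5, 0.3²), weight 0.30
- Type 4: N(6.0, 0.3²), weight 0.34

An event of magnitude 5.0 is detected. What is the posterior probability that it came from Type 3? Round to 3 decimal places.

0.949

P(component k | x) = π_k·f_k(x) / marginal(x), where marginal(x) = Σ_j π_j·f_j(x).
Evaluate each component's likelihood at the observed value:
  p_1 = (1/(0.3·√(2π)))·exp(−(5.0−2.6)²/(2·0.3²)) = 1.329808·exp(-32.00000) = 1.68409e-14
  p_2 = (1/(0.3·√(2π)))·exp(−(5.0−4.1)²/(2·0.3²)) = 1.329808·exp(-4.50000) = 0.0147728
  p_3 = (1/(0.3·√(2π)))·exp(−(5.0−5.5)²/(2·0.3²)) = 1.329808·exp(-1.38889) = 0.33159
  p_4 = (1/(0.3·√(2π)))·exp(−(5.0−6.0)²/(2·0.3²)) = 1.329808·exp(-5.55556) = 0.00514093
Unnormalised posteriors:
  π_1·p_1 = 0.12 × 1.68409e-14 = 2.02091e-15
  π_2·p_2 = 0.24 × 0.0147728 = 0.00354548
  π_3·p_3 = 0.30 × 0.33159 = 0.0994771
  π_4·p_4 = 0.34 × 0.00514093 = 0.00174792
Evidence: 2.02091e-15 + 0.00354548 + 0.0994771 + 0.00174792 = 0.104771
P(Type 3 | x) ≈ 0.949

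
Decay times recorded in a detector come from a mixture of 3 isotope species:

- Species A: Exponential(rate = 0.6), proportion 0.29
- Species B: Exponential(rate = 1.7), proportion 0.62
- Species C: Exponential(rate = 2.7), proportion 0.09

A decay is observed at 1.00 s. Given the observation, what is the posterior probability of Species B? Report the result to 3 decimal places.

0.633

Posterior ∝ prior × likelihood, so P(k | x) ∝ P(Z=k) f_k(x); normalise over all components.
Component likelihoods at x = 1.00 s:
  f_A = 0.6·e^(−0.6·1.00) = 0.6·e^(−0.6000) = 0.329287
  f_B = 1.7·e^(−1.7·1.00) = 1.7·e^(−1.7000) = 0.310562
  f_C = 2.7·e^(−2.7·1.00) = 2.7·e^(−2.7000) = 0.181455
Prior × likelihood for each component:
  P(Z=A)·f_A = 0.29 × 0.329287 = 0.0954932
  P(Z=B)·f_B = 0.62 × 0.310562 = 0.192548
  P(Z=C)·f_C = 0.09 × 0.181455 = 0.0163309
Marginal: 0.0954932 + 0.192548 + 0.0163309 = 0.304373
So the posterior for Species B is 0.192548 / 0.304373 ≈ 0.633.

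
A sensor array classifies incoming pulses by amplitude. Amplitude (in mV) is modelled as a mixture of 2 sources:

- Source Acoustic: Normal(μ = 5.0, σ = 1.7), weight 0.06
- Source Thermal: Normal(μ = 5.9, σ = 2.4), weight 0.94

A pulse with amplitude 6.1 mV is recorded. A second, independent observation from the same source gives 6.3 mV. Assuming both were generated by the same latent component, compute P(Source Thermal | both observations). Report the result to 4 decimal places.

Apply Bayes' rule: the posterior for each component is proportional to its prior times its likelihood at x.
Since both observations come from the same component, the likelihood for component k is f_k(x₁)·f_k(x₂).
  L_Acoustic = [(1/(1.7·√(2π)))·exp(−(6.1−5.0)²/(2·1.7²)) = 0.234672·exp(-0.20934) = 0.190346] × [0.175178] = 0.0333445
  L_Thermal = [(1/(2.4·√(2π)))·exp(−(6.1−5.9)²/(2·2.4²)) = 0.166226·exp(-0.00347) = 0.16565] × [0.163933] = 0.0271555
Unnormalised posteriors:
  w_Acoustic·L_Acoustic = 0.06 × 0.0333445 = 0.00200067
  w_Thermal·L_Thermal = 0.94 × 0.0271555 = 0.0255262
Evidence: 0.00200067 + 0.0255262 = 0.0275268
So the posterior for Source Thermal is 0.0255262 / 0.0275268 ≈ 0.9273.

0.9273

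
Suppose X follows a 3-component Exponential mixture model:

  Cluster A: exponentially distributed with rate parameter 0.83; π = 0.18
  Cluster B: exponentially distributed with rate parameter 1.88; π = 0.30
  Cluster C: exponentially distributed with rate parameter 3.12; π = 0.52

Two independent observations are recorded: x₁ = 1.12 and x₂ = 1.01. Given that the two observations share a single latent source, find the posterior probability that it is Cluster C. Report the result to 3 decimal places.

0.140

Apply Bayes' rule: the posterior for each component is proportional to its prior times its likelihood at x.
Since both observations come from the same component, the likelihood for component k is f_k(x₁)·f_k(x₂).
  p_A = [0.83·e^(−0.83·1.12) = 0.83·e^(−0.9296) = 0.327611] × [0.358929] = 0.117589
  p_B = [1.88·e^(−1.88·1.12) = 1.88·e^(−2.1056) = 0.228932] × [0.281527] = 0.0644506
  p_C = [3.12·e^(−3.12·1.12) = 3.12·e^(−3.4944) = 0.0947449] × [0.133538] = 0.0126521
Multiply by the mixture weights:
  π_A·p_A = 0.18 × 0.117589 = 0.021166
  π_B·p_B = 0.30 × 0.0644506 = 0.0193352
  π_C·p_C = 0.52 × 0.0126521 = 0.00657908
Sum: 0.021166 + 0.0193352 + 0.00657908 = 0.0470803
So the posterior for Cluster C is 0.00657908 / 0.0470803 ≈ 0.140.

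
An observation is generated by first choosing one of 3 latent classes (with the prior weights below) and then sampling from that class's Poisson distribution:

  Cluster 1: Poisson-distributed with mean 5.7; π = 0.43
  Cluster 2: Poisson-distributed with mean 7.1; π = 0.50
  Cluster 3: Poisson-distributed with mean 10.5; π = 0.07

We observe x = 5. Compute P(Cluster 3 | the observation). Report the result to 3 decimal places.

Apply Bayes' rule: the posterior for each component is proportional to its prior times its likelihood at x.
Evaluate each component's likelihood at the observed value:
  p_1 = 0.16777
  p_2 = 0.124057
  p_3 = 0.0292869
Prior × likelihood for each component:
  π_1·p_1 = 0.43 × 0.16777 = 0.0721411
  π_2·p_2 = 0.50 × 0.124057 = 0.0620283
  π_3·p_3 = 0.07 × 0.0292869 = 0.00205008
Marginal: 0.0721411 + 0.0620283 + 0.00205008 = 0.136219
P(Cluster 3 | x) ≈ 0.015

0.015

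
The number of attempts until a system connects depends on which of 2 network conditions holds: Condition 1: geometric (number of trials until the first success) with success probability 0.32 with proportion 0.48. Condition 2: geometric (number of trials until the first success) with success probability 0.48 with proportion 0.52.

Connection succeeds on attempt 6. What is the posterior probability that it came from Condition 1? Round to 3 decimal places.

0.702

P(component k | x) = π_k·f_k(x) / marginal(x), where marginal(x) = Σ_j π_j·f_j(x).
Evaluate each component's likelihood at the observed value:
  p_1 = 0.0465259
  p_2 = 0.0182498
Weight by the priors:
  π_1·p_1 = 0.48 × 0.0465259 = 0.0223324
  π_2·p_2 = 0.52 × 0.0182498 = 0.00948989
Normaliser: 0.0223324 + 0.00948989 = 0.0318223
P(Condition 1 | the observation) = 0.0223324 / 0.0318223 ≈ 0.702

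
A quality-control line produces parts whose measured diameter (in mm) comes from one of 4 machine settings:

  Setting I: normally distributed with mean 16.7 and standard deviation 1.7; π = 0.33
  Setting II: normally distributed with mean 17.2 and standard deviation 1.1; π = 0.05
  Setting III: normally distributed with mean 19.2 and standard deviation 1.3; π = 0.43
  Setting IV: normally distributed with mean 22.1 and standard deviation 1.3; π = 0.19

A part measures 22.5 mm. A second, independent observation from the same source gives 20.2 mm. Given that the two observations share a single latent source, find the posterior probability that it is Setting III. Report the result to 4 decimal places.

P(component k | x) = π_k·f_k(x) / marginal(x), where marginal(x) = Σ_j π_j·f_j(x).
Since both observations come from the same component, the likelihood for component k is f_k(x₁)·f_k(x₂).
  f_I = [0.000696365] × [0.0281856] = 1.96275e-05
  f_II = [3.29967e-06] × [0.00879777] = 2.90298e-08
  f_III = [0.0122382] × [0.228285] = 0.00279379
  f_IV = [0.29269] × [0.105468] = 0.0308694
Multiply by the mixture weights:
  π_I·f_I = 0.33 × 1.96275e-05 = 6.47707e-06
  π_II·f_II = 0.05 × 2.90298e-08 = 1.45149e-09
  π_III·f_III = 0.43 × 0.00279379 = 0.00120133
  π_IV·f_IV = 0.19 × 0.0308694 = 0.00586518
Sum: 6.47707e-06 + 1.45149e-09 + 0.00120133 + 0.00586518 = 0.00707299
P(Setting III | x₁,x₂) = 0.00120133 / 0.00707299 ≈ 0.1698

0.1698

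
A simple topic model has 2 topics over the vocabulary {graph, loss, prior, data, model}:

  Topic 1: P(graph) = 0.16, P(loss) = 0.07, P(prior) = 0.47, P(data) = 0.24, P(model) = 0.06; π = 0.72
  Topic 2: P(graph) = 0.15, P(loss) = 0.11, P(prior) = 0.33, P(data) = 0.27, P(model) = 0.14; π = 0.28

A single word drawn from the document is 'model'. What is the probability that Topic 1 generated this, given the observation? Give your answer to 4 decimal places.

0.5243

By Bayes' theorem, P(k | x) = P(Z=k) f_k(x) / Σ_j P(Z=j) f_j(x).
Component likelihoods at x = 'model':
  L_1 = P(model | comp) = 0.06
  L_2 = P(model | comp) = 0.14
Multiply by the mixture weights:
  P(Z=1)·L_1 = 0.72 × 0.06 = 0.0432
  P(Z=2)·L_2 = 0.28 × 0.14 = 0.0392
Evidence: 0.0432 + 0.0392 = 0.0824
So the posterior for Topic 1 is 0.0432 / 0.0824 ≈ 0.5243.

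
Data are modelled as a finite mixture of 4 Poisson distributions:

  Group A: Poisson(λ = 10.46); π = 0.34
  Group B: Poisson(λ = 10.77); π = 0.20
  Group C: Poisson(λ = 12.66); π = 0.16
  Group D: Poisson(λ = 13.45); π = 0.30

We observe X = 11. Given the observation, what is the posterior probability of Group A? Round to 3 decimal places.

Apply Bayes' rule: the posterior for each component is proportional to its prior times its likelihood at x.
Component likelihoods at x = 11:
  f_A = e^(−10.46)·10.46^11/11! = 0.117753
  f_B = e^(−10.77)·10.77^11/11! = 0.119087
  f_C = e^(−12.66)·12.66^11/11! = 0.106524
  f_D = e^(−13.45)·13.45^11/11! = 0.0940868
Unnormalised posteriors:
  π_A·f_A = 0.34 × 0.117753 = 0.0400361
  π_B·f_B = 0.20 × 0.119087 = 0.0238175
  π_C·f_C = 0.16 × 0.106524 = 0.0170438
  π_D·f_D = 0.30 × 0.0940868 = 0.028226
Normaliser: 0.0400361 + 0.0238175 + 0.0170438 + 0.028226 = 0.109123
Responsibility of Group A: 0.0400361 / 0.109123 ≈ 0.367

0.367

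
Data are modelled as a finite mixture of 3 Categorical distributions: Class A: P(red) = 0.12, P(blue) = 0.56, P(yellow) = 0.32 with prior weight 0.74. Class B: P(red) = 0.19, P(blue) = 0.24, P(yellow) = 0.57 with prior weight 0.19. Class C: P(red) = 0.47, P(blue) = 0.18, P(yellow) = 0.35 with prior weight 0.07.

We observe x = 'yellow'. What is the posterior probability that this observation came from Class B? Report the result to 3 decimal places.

The responsibility of component k is w_k f_k(x) divided by Σ_j w_j f_j(x).
Categorical probabilities:
  L_A = 0.32
  L_B = 0.57
  L_C = 0.35
Multiply by the mixture weights:
  w_A·L_A = 0.74 × 0.32 = 0.2368
  w_B·L_B = 0.19 × 0.57 = 0.1083
  w_C·L_C = 0.07 × 0.35 = 0.0245
Sum: 0.2368 + 0.1083 + 0.0245 = 0.3696
P(Class B | data) ≈ 0.293

0.293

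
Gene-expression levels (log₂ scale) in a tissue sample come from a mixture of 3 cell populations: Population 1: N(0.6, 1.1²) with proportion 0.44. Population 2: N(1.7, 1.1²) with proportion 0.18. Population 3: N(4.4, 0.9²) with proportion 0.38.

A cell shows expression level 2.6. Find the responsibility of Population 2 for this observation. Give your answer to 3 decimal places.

0.467

P(component k | x) = w_k·f_k(x) / marginal(x), where marginal(x) = Σ_j w_j·f_j(x).
Component likelihoods at x = 2.6:
  L_1 = 0.0694505
  L_2 = 0.25951
  L_3 = 0.05999
Unnormalised posteriors:
  w_1·L_1 = 0.44 × 0.0694505 = 0.0305582
  w_2·L_2 = 0.18 × 0.25951 = 0.0467118
  w_3·L_3 = 0.38 × 0.05999 = 0.0227962
Marginal: 0.0305582 + 0.0467118 + 0.0227962 = 0.100066
P(Population 2 | data) ≈ 0.467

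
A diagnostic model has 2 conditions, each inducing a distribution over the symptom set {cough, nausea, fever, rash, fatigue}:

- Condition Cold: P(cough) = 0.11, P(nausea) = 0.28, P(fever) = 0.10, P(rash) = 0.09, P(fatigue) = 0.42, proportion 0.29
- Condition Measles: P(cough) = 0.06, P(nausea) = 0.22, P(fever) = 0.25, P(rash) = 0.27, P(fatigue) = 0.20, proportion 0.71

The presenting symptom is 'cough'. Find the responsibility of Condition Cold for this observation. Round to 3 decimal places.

0.428

Posterior ∝ prior × likelihood, so P(k | x) ∝ π_k f_k(x); normalise over all components.
Component likelihoods at x = 'cough':
  L_Cold = P(cough | comp) = 0.11
  L_Measles = P(cough | comp) = 0.06
Unnormalised posteriors:
  π_Cold·L_Cold = 0.29 × 0.11 = 0.0319
  π_Measles·L_Measles = 0.71 × 0.06 = 0.0426
Sum: 0.0319 + 0.0426 = 0.0745
Responsibility of Condition Cold: 0.0319 / 0.0745 ≈ 0.428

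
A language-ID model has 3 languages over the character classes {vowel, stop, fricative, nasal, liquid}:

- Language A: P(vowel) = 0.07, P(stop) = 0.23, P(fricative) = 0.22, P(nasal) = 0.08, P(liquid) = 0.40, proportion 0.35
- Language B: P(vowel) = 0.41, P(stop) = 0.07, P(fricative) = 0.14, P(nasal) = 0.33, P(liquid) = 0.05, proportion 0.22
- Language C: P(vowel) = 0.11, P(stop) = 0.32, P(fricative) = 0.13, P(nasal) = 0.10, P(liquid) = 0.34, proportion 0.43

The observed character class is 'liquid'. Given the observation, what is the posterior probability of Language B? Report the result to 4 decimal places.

0.0370

The responsibility of component k is π_k f_k(x) divided by Σ_j π_j f_j(x).
Categorical probabilities:
  p_A = P(liquid | comp) = 0.40
  p_B = P(liquid | comp) = 0.05
  p_C = P(liquid | comp) = 0.34
Multiply by the mixture weights:
  π_A·p_A = 0.35 × 0.4 = 0.14
  π_B·p_B = 0.22 × 0.05 = 0.011
  π_C·p_C = 0.43 × 0.34 = 0.1462
Normaliser: 0.14 + 0.011 + 0.1462 = 0.2972
So the posterior for Language B is 0.011 / 0.2972 ≈ 0.0370.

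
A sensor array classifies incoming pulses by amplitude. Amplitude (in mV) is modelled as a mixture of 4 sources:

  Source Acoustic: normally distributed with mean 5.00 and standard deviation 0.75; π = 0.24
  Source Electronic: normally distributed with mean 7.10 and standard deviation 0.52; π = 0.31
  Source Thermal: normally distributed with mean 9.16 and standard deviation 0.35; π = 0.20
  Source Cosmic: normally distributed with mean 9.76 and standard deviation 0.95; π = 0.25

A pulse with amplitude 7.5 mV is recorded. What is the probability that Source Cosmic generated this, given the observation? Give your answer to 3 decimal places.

0.034

P(component k | x) = π_k·f_k(x) / marginal(x), where marginal(x) = Σ_j π_j·f_j(x).
Evaluate each component's likelihood at the observed value:
  L_Acoustic = 0.00205637
  L_Electronic = 0.570712
  L_Thermal = 1.48656e-05
  L_Cosmic = 0.0247894
Weight by the priors:
  π_Acoustic·L_Acoustic = 0.24 × 0.00205637 = 0.000493529
  π_Electronic·L_Electronic = 0.31 × 0.570712 = 0.176921
  π_Thermal·L_Thermal = 0.20 × 1.48656e-05 = 2.97311e-06
  π_Cosmic·L_Cosmic = 0.25 × 0.0247894 = 0.00619734
Sum: 0.000493529 + 0.176921 + 2.97311e-06 + 0.00619734 = 0.183615
Responsibility of Source Cosmic: 0.00619734 / 0.183615 ≈ 0.034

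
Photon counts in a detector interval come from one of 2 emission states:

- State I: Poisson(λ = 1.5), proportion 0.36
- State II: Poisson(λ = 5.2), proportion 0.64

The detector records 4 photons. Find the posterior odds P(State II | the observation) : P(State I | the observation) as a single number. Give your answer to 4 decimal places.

6.3480

Since P(k|x) ∝ π_k f_k(x), the posterior odds are π_i f_i(x) / (π_j f_j(x)).
Component likelihoods at x = 4 photons:
  L_I = e^(−1.5)·1.5^4/4! = 0.0470665
  L_II = e^(−5.2)·5.2^4/4! = 0.168063
0.10756 / 0.0169439 ≈ 6.3480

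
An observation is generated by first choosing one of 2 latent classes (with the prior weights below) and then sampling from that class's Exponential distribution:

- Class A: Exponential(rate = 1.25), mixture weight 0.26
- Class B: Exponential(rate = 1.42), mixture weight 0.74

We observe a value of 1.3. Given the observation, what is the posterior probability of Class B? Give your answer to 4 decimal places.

0.7216

Posterior ∝ prior × likelihood, so P(k | x) ∝ π_k f_k(x); normalise over all components.
Evaluate each component's likelihood at the observed value:
  f_A = 0.24614
  f_B = 0.224172
Prior × likelihood for each component:
  π_A·f_A = 0.26 × 0.24614 = 0.0639963
  π_B·f_B = 0.74 × 0.224172 = 0.165887
Sum: 0.0639963 + 0.165887 = 0.229883
Responsibility of Class B: 0.165887 / 0.229883 ≈ 0.7216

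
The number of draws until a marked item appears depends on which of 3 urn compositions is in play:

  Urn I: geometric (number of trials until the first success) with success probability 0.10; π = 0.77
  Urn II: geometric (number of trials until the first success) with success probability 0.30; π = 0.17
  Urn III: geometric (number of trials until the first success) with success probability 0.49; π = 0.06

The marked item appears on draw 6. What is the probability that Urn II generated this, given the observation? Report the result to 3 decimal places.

Posterior ∝ prior × likelihood, so P(k | x) ∝ π_k f_k(x); normalise over all components.
Evaluate each component's likelihood at the observed value:
  L_I = 0.10·(1−0.10)^5 = 0.10·0.59049 = 0.059049
  L_II = 0.30·(1−0.30)^5 = 0.30·0.16807 = 0.050421
  L_III = 0.49·(1−0.49)^5 = 0.49·0.0345025 = 0.0169062
Multiply by the mixture weights:
  π_I·L_I = 0.77 × 0.059049 = 0.0454677
  π_II·L_II = 0.17 × 0.050421 = 0.00857157
  π_III·L_III = 0.06 × 0.0169062 = 0.00101437
Denominator: 0.0454677 + 0.00857157 + 0.00101437 = 0.0550537
Responsibility of Urn II: 0.00857157 / 0.0550537 ≈ 0.156

0.156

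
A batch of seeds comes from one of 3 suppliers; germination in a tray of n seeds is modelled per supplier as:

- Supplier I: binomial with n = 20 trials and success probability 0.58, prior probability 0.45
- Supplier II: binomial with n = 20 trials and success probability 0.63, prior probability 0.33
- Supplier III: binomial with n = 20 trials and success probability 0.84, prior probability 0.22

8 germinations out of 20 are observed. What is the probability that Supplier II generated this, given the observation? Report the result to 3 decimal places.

The responsibility of component k is P(Z=k) f_k(x) divided by Σ_j P(Z=j) f_j(x).
Component likelihoods at x = 8 germinations out of 20:
  p_I = C(20,8)·0.58^8·0.42^12 = 125970·0.0128063·3.01295e-05 = 0.0486052
  p_II = C(20,8)·0.63^8·0.37^12 = 125970·0.0248156·6.58295e-06 = 0.0205784
  p_III = C(20,8)·0.84^8·0.16^12 = 125970·0.247876·2.81475e-10 = 8.78904e-06
Weight by the priors:
  P(Z=I)·p_I = 0.45 × 0.0486052 = 0.0218723
  P(Z=II)·p_II = 0.33 × 0.0205784 = 0.00679088
  P(Z=III)·p_III = 0.22 × 8.78904e-06 = 1.93359e-06
Marginal: 0.0218723 + 0.00679088 + 1.93359e-06 = 0.0286651
P(Supplier II | the observation) = 0.00679088 / 0.0286651 ≈ 0.237

0.237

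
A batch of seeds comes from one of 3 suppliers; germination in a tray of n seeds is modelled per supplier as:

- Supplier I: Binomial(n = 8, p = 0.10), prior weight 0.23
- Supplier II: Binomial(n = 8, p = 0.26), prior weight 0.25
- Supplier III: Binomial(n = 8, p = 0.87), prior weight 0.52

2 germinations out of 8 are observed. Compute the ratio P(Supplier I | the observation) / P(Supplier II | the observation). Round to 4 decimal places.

The posterior odds equal the prior odds times the likelihood ratio: (π_i/π_j)·(f_i(x)/f_j(x)).
Binomial probabilities:
  f_I = C(8,2)·0.10^2·0.90^6 = 28·0.01·0.531441 = 0.148803
  f_II = C(8,2)·0.26^2·0.74^6 = 28·0.0676·0.164206 = 0.31081
  f_III = C(8,2)·0.87^2·0.13^6 = 28·0.7569·4.82681e-06 = 0.000102296
Odds = (0.23/0.25) × (0.148803/0.31081) = 0.92 × 0.47876 ≈ 0.4405

0.4405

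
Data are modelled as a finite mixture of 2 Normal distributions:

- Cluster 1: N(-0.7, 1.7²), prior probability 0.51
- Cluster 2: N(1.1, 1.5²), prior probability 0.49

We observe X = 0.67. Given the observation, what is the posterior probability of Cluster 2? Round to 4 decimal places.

Apply Bayes' rule: the posterior for each component is proportional to its prior times its likelihood at x.
Component likelihoods at x = 0.67:
  L_1 = 0.169604
  L_2 = 0.255255
Multiply by the mixture weights:
  w_1·L_1 = 0.51 × 0.169604 = 0.086498
  w_2·L_2 = 0.49 × 0.255255 = 0.125075
Normaliser: 0.086498 + 0.125075 = 0.211573
P(Cluster 2 | x) ≈ 0.5912

0.5912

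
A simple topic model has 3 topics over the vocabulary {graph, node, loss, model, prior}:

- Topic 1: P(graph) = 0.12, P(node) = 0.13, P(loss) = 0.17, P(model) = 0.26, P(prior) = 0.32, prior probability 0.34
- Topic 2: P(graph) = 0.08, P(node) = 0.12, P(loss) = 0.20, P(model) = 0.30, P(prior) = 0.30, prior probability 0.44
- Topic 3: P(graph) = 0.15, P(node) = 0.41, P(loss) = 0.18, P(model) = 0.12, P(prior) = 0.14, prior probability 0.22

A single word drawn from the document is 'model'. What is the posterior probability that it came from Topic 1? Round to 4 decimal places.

0.3582

Posterior ∝ prior × likelihood, so P(k | x) ∝ P(Z=k) f_k(x); normalise over all components.
Evaluate each component's likelihood at the observed value:
  f_1 = P(model | comp) = 0.26
  f_2 = P(model | comp) = 0.30
  f_3 = P(model | comp) = 0.12
Multiply by the mixture weights:
  P(Z=1)·f_1 = 0.34 × 0.26 = 0.0884
  P(Z=2)·f_2 = 0.44 × 0.3 = 0.132
  P(Z=3)·f_3 = 0.22 × 0.12 = 0.0264
Sum: 0.0884 + 0.132 + 0.0264 = 0.2468
P(Topic 1 | data) = 0.0884 / 0.2468 ≈ 0.3582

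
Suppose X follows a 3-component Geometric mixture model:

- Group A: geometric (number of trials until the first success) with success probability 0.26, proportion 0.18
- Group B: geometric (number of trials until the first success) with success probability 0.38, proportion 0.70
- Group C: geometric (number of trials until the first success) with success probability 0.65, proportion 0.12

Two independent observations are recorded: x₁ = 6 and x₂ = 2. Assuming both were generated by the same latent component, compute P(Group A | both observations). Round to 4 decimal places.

By Bayes' theorem, P(k | x) = π_k f_k(x) / Σ_j π_j f_j(x).
Since both observations come from the same component, the likelihood for component k is f_k(x₁)·f_k(x₂).
  p_A = [0.26·(1−0.26)^5 = 0.26·0.221901 = 0.0576942] × [0.1924] = 0.0111004
  p_B = [0.38·(1−0.38)^5 = 0.38·0.0916133 = 0.034813] × [0.2356] = 0.00820195
  p_C = [0.65·(1−0.65)^5 = 0.65·0.00525219 = 0.00341392] × [0.2275] = 0.000776667
Unnormalised posteriors:
  π_A·p_A = 0.18 × 0.0111004 = 0.00199806
  π_B·p_B = 0.70 × 0.00820195 = 0.00574137
  π_C·p_C = 0.12 × 0.000776667 = 9.32001e-05
Sum: 0.00199806 + 0.00574137 + 9.32001e-05 = 0.00783263
P(Group A | data) ≈ 0.2551

0.2551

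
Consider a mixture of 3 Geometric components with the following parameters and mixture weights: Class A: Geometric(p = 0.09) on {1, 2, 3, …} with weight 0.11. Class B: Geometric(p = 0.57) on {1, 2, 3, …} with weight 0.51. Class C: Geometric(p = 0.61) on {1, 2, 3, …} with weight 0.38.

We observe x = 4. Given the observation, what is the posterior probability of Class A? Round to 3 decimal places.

0.168

Posterior ∝ prior × likelihood, so P(k | x) ∝ P(Z=k) f_k(x); normalise over all components.
Component likelihoods at x = 4:
  L_A = 0.09·(1−0.09)^3 = 0.09·0.753571 = 0.0678214
  L_B = 0.57·(1−0.57)^3 = 0.57·0.079507 = 0.045319
  L_C = 0.61·(1−0.61)^3 = 0.61·0.059319 = 0.0361846
Multiply by the mixture weights:
  P(Z=A)·L_A = 0.11 × 0.0678214 = 0.00746035
  P(Z=B)·L_B = 0.51 × 0.045319 = 0.0231127
  P(Z=C)·L_C = 0.38 × 0.0361846 = 0.0137501
Evidence: 0.00746035 + 0.0231127 + 0.0137501 = 0.0443232
P(Class A | 4) ≈ 0.168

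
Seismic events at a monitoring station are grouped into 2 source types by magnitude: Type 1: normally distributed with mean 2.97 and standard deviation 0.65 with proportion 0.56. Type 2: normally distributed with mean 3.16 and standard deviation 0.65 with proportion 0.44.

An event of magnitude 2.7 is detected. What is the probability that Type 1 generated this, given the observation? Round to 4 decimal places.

The responsibility of component k is w_k f_k(x) divided by Σ_j w_j f_j(x).
Component likelihoods at x = 2.7:
  f_1 = (1/(0.65·√(2π)))·exp(−(2.7−2.97)²/(2·0.65²)) = 0.613757·exp(-0.08627) = 0.563027
  f_2 = (1/(0.65·√(2π)))·exp(−(2.7−3.16)²/(2·0.65²)) = 0.613757·exp(-0.25041) = 0.477797
Unnormalised posteriors:
  w_1·f_1 = 0.56 × 0.563027 = 0.315295
  w_2·f_2 = 0.44 × 0.477797 = 0.210231
Normaliser: 0.315295 + 0.210231 = 0.525526
P(Type 1 | x) = 0.315295 / 0.525526 ≈ 0.6000

0.6000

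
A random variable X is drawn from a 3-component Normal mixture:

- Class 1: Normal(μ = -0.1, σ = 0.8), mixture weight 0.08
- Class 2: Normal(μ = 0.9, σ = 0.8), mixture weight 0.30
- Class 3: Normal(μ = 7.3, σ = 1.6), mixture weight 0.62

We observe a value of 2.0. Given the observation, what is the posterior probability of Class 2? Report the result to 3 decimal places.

0.968

Apply Bayes' rule: the posterior for each component is proportional to its prior times its likelihood at x.
Normal densities:
  p_1 = 0.0159052
  p_2 = 0.193765
  p_3 = 0.00103302
Unnormalised posteriors:
  P(Z=1)·p_1 = 0.08 × 0.0159052 = 0.00127242
  P(Z=2)·p_2 = 0.30 × 0.193765 = 0.0581296
  P(Z=3)·p_3 = 0.62 × 0.00103302 = 0.000640471
Denominator: 0.00127242 + 0.0581296 + 0.000640471 = 0.0600425
So the posterior for Class 2 is 0.0581296 / 0.0600425 ≈ 0.968.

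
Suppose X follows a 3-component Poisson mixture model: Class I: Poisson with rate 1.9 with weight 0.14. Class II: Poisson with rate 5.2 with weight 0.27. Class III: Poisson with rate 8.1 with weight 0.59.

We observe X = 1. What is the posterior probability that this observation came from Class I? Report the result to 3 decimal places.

0.812

Apply Bayes' rule: the posterior for each component is proportional to its prior times its likelihood at x.
Component likelihoods at x = 1:
  L_I = 0.28418
  L_II = 0.0286861
  L_III = 0.00245867
Prior × likelihood for each component:
  π_I·L_I = 0.14 × 0.28418 = 0.0397853
  π_II·L_II = 0.27 × 0.0286861 = 0.00774526
  π_III·L_III = 0.59 × 0.00245867 = 0.00145061
Normaliser: 0.0397853 + 0.00774526 + 0.00145061 = 0.0489811
P(Class I | data) = 0.0397853 / 0.0489811 ≈ 0.812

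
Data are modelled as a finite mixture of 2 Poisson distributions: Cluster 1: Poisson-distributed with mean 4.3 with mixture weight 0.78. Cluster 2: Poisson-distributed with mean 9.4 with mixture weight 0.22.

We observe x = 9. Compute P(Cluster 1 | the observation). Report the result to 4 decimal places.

0.3378

Posterior ∝ prior × likelihood, so P(k | x) ∝ π_k f_k(x); normalise over all components.
Poisson probabilities:
  p_1 = e^(−4.3)·4.3^9/9! = 0.0187926
  p_2 = e^(−9.4)·9.4^9/9! = 0.130623
Weight by the priors:
  π_1·p_1 = 0.78 × 0.0187926 = 0.0146582
  π_2·p_2 = 0.22 × 0.130623 = 0.0287371
Denominator: 0.0146582 + 0.0287371 = 0.0433953
P(Cluster 1 | the observation) ≈ 0.3378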